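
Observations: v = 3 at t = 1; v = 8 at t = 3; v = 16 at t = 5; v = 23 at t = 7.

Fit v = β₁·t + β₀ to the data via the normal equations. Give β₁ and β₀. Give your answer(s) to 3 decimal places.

β₁ = 3.400, β₀ = -1.100

AᵀA·[β₁, β₀]ᵀ = Aᵀv reads: 84·β₁ + 16·β₀ = 268;  16·β₁ + 4·β₀ = 50.
(Σt·t = 84, Σt = 16, Σ1 = 4, Σt·v = 268, Σv = 50.)
Δ = 84·4 − 16² = 80.
β₁ = (268·4 − 16·50)/80 = 17/5; β₀ = (84·50 − 16·268)/80 = -11/10.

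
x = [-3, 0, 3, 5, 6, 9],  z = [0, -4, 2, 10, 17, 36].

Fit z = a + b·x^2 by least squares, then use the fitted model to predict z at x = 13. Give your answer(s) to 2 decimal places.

From the data, Σ1 = 6, Σx^2 = 160, Σx^2·x^2 = 8644.
And Σz = 61, Σx^2·z = 3796.
det = 6·8644 − 160² = 26264.
a = (61·8644 − 160·3796)/26264 = -20019/6566; b = (6·3796 − 160·61)/26264 = 1627/3283.
At x = 13: ẑ = (-20019/6566)·(1) + (1627/3283)·(169) = 75701/938.

ẑ = 80.70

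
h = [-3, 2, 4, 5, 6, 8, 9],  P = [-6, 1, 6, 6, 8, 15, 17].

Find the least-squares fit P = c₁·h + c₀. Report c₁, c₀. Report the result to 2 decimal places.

c₁ = 1.91, c₀ = -1.75

Setting ∂/∂c₁ … = 0 gives: 235·c₁ + 31·c₀ = 395;  31·c₁ + 7·c₀ = 47.
Δ = 235·7 − 31² = 684.
c₁ = (395·7 − 31·47)/684 = 109/57; c₀ = (235·47 − 31·395)/684 = -100/57.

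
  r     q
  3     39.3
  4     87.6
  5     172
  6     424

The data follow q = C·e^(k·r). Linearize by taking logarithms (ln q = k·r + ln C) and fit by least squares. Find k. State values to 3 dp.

Linearized form: ln q = k·r + ln C. From the 4 transformed points,
Σr = 18.0000, Σ(r)² = 86.0000, Σln q = 19.3412, Σr·ln q = 90.9407.
Equations: 86.0000·k + 18.0000·ln C = 90.9407;  18.0000·k + 4·ln C = 19.3412.
Δ = 86.0000·4 − (18.0000)² = 20.0000; k = (90.9407·4 − 18.0000·19.3412)/20.0000 = 0.78102, ln C = (86.0000·19.3412 − 18.0000·90.9407)/20.0000 = 1.32070.

k = 0.781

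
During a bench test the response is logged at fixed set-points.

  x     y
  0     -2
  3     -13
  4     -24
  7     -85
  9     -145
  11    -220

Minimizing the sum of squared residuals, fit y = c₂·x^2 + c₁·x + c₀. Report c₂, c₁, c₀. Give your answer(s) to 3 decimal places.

c₂ = -2.015, c₁ = 2.282, c₀ = -1.730

From the data, Σx^2·x^2 = 23940, Σx^2·x = 2494, Σx^2 = 276, Σx·x = 276, Σx = 34, Σ1 = 6.
Right-hand side: Σx^2·y = -43031, Σx·y = -4455, Σy = -489.
Solving the 3×3 system (Gaussian elimination) gives c₂ = -6227/3090, c₁ = 11751/5150, c₀ = -13366/7725.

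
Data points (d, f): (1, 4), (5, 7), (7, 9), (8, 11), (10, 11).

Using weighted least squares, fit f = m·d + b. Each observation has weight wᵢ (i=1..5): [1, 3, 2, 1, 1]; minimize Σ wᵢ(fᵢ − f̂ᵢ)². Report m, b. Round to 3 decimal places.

The normal equations are: 338·m + 48·b = 433;  48·m + 8·b = 65.
Determinant 338·8 − 48² = 400.
m = (433·8 − 48·65)/400 = 43/50; b = (338·65 − 48·433)/400 = 593/200.

m = 0.860, b = 2.965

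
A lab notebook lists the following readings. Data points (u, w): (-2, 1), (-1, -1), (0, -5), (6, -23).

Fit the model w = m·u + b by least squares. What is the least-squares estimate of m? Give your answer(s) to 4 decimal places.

m = -3.0452

From the data, Σu·u = 41, Σu = 3, Σ1 = 4.
Right-hand side: Σu·w = -139, Σw = -28.
Normal equations: [[41, 3]; [3, 4]]·[m, b]ᵀ = [-139, -28]ᵀ.
Eliminating b: 4·(row 1) − 3·(row 2) gives 155·m = 4·(-139) − 3·(-28) = -472, so m = -472/155.
Then b = ((-28) − 3·(-472/155))/4 = -731/155.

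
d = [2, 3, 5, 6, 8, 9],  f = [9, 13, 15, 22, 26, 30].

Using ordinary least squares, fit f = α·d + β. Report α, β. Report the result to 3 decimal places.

Sums needed: Σd·d = 219, Σd = 33, Σ1 = 6.
Right-hand side: Σd·f = 742, Σf = 115.
Normal equations: [[219, 33]; [33, 6]]·[α, β]ᵀ = [742, 115]ᵀ.
Δ = 219·6 − 33² = 225.
α = (742·6 − 33·115)/225 = 73/25; β = (219·115 − 33·742)/225 = 233/75.

α = 2.920, β = 3.107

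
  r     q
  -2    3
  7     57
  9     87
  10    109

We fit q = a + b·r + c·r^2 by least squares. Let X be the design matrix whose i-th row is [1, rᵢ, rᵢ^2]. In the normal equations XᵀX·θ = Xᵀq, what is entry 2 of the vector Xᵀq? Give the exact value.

2266

Entry 2 ↔ basis r, so (Xᵀq)_{2} = Σᵢ (r)·qᵢ = (-2)·(3) + (7)·(57) + (9)·(87) + (10)·(109) = 2266.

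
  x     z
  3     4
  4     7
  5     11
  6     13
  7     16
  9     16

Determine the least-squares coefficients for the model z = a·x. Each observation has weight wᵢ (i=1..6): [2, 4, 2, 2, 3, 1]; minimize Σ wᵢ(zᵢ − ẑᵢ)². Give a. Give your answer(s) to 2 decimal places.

a = 2.04

The normal equations are: 432·a = 882.
(Σwᵢ·x·x = 432, Σwᵢ·x·z = 882.)
a = 882/432 = 2.04167.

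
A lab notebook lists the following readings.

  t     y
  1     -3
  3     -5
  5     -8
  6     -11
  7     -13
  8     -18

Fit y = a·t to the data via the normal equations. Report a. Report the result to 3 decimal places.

a = -1.951

Setting ∂/∂a … = 0 gives: 184·a = -359.
(Σt·t = 184, Σt·y = -359.)
a = (-359)/184 = -1.95109.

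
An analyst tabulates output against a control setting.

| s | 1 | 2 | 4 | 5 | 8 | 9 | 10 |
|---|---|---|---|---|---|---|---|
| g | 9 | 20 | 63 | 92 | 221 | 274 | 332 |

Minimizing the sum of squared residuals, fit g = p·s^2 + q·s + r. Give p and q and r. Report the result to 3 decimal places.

p = 2.977, q = 3.359, r = 1.938

Compute the Gram sums: Σs^2·s^2 = 21555, Σs^2·s = 2439, Σs^2 = 291, Σs·s = 291, Σs = 39, Σ1 = 7.
And Σs^2·g = 72935, Σs·g = 8315, Σg = 1011.
MᵀM·[p, q, r]ᵀ = Mᵀg becomes [[21555, 2439, 291]; [2439, 291, 39]; [291, 39, 7]]·[p, q, r]ᵀ = [72935, 8315, 1011]ᵀ.
Row-reducing yields p = 6190/2079, q = 776/231, r = 1343/693.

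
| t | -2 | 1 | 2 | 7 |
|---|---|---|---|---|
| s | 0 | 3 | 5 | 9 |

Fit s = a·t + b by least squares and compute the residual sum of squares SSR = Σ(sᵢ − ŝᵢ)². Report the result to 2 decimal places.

SSR = 0.75

XᵀX·[a, b]ᵀ = Xᵀs reads: 58·a + 8·b = 76;  8·a + 4·b = 17.
(Σt·t = 58, Σt = 8, Σ1 = 4, Σt·s = 76, Σs = 17.)
Eliminating b: 4·(row 1) − 8·(row 2) gives 168·a = 4·76 − 8·17 = 168, so a = 1.
Then b = (17 − 8·1)/4 = 9/4.
Residuals: -1/4, -1/4, 3/4, -1/4; SSR = 3/4.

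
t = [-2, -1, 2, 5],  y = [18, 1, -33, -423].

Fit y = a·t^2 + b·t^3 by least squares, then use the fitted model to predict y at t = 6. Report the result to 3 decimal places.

With design matrix M, MᵀM = [[658, 3124]; [3124, 15754]] and Mᵀy = [-10634, -53284]ᵀ.
Eliminating b: 15754·(row 1) − 3124·(row 2) gives 606756·a = 15754·(-10634) − 3124·(-53284) = -1068820, so a = -267205/151689.
Then b = ((-53284) − 3124·(-267205/151689))/15754 = -460064/151689.
At t = 6: ŷ = (-267205/151689)·(36) + (-460064/151689)·(216) = -36331068/50563.

ŷ = -718.531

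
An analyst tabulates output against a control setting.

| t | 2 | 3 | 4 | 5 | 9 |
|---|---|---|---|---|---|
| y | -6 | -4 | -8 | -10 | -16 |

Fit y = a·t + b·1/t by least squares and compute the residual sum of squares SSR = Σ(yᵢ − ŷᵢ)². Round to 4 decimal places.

Forming MᵀM = [[135, 5]; [5, 15421/32400]] and Mᵀy = [-250, -91/9]ᵀ gives MᵀM·[a, b]ᵀ = Mᵀy.
Δ = 135·(15421/32400) − 5² = 9421/240.
a = ((-250)·(15421/32400) − 5·(-91/9))/(9421/240) = -443450/254367; b = (135·(-91/9) − 5·(-250))/(9421/240) = -27600/9421.
Residuals: -266702/254367, 187094/84789, -74836/254367, -177380/254367, 442/28263; SSR = 1663924/254367.

SSR = 6.5414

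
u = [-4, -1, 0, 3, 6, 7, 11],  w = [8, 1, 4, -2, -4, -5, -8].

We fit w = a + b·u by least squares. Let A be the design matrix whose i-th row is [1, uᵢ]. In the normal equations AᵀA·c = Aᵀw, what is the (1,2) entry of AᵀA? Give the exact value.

Row 1 ↔ basis 1, column 2 ↔ basis u, so (AᵀA)_{1,2} = Σᵢ u = (1)·(-4) + (1)·(-1) + (1)·(0) + (1)·(3) + (1)·(6) + (1)·(7) + (1)·(11) = 22.

22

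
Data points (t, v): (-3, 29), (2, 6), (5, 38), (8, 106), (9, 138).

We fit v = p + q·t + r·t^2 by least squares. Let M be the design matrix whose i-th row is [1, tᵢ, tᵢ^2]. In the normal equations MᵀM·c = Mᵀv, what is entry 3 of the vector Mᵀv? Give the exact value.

19197

Entry 3 ↔ basis t^2, so (Mᵀv)_{3} = Σᵢ (t^2)·vᵢ = (9)·(29) + (4)·(6) + (25)·(38) + (64)·(106) + (81)·(138) = 19197.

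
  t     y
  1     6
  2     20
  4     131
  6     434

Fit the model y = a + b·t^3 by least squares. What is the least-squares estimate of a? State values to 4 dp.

The normal system XᵀX·[a, b]ᵀ = Xᵀy is [[4, 289]; [289, 50817]]·[a, b]ᵀ = [591, 102294]ᵀ.
Determinant 4·50817 − 289² = 119747.
a = (591·50817 − 289·102294)/119747 = 469881/119747; b = (4·102294 − 289·591)/119747 = 238377/119747.

a = 3.9239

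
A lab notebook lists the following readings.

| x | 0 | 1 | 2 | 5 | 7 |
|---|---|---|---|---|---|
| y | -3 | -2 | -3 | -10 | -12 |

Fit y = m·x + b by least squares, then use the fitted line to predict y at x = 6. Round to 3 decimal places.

ŷ = -10.588

Sums needed: Σx·x = 79, Σx = 15, Σ1 = 5.
And Σx·y = -142, Σy = -30.
So AᵀA·[m, b]ᵀ = Aᵀy: [[79, 15]; [15, 5]]·[m, b]ᵀ = [-142, -30]ᵀ.
Determinant 79·5 − 15² = 170.
m = ((-142)·5 − 15·(-30))/170 = -26/17; b = (79·(-30) − 15·(-142))/170 = -24/17.
At x = 6: ŷ = (-26/17)·(6) + (-24/17)·(1) = -180/17.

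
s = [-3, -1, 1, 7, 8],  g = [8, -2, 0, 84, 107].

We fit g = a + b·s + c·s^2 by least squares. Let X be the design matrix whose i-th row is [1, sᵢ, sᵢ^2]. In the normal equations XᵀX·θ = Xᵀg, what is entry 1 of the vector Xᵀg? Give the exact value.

197

Entry 1 ↔ basis 1, so (Xᵀg)_{1} = Σᵢ gᵢ = (1)·(8) + (1)·(-2) + (1)·(0) + (1)·(84) + (1)·(107) = 197.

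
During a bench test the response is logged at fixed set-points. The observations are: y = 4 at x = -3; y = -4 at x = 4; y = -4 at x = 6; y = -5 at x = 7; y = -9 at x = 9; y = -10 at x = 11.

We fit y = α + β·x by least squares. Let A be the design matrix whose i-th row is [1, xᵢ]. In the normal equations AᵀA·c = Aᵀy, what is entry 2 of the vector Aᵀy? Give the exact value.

Entry 2 ↔ basis x, so (Aᵀy)_{2} = Σᵢ (x)·yᵢ = (-3)·(4) + (4)·(-4) + (6)·(-4) + (7)·(-5) + (9)·(-9) + (11)·(-10) = -278.

-278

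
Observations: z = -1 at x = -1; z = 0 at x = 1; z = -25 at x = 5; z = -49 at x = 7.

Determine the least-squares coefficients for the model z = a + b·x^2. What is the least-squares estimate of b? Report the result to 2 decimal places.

Compute the Gram sums: Σ1 = 4, Σx^2 = 76, Σx^2·x^2 = 3028.
For Aᵀz: Σz = -75, Σx^2·z = -3027.
AᵀA·[a, b]ᵀ = Aᵀz becomes [[4, 76]; [76, 3028]]·[a, b]ᵀ = [-75, -3027]ᵀ.
Eliminating b: 3028·(row 1) − 76·(row 2) gives 6336·a = 3028·(-75) − 76·(-3027) = 2952, so a = 41/88.
Then b = ((-3027) − 76·(41/88))/3028 = -89/88.

b = -1.01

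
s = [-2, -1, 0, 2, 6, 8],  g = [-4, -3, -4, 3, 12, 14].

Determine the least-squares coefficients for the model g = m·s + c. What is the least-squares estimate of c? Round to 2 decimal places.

The normal system MᵀM·[m, c]ᵀ = Mᵀg is [[109, 13]; [13, 6]]·[m, c]ᵀ = [201, 18]ᵀ.
Eliminating c: 6·(row 1) − 13·(row 2) gives 485·m = 6·201 − 13·18 = 972, so m = 972/485.
Then c = (18 − 13·(972/485))/6 = -651/485.

c = -1.34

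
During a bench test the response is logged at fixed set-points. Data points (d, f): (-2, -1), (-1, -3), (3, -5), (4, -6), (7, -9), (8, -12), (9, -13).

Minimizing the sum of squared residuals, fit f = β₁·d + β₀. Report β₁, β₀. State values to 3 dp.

β₁ = -1.018, β₀ = -2.929

The normal equations are: 224·β₁ + 28·β₀ = -310;  28·β₁ + 7·β₀ = -49.
Eliminating β₀: 7·(row 1) − 28·(row 2) gives 784·β₁ = 7·(-310) − 28·(-49) = -798, so β₁ = -57/56.
Then β₀ = ((-49) − 28·(-57/56))/7 = -41/14.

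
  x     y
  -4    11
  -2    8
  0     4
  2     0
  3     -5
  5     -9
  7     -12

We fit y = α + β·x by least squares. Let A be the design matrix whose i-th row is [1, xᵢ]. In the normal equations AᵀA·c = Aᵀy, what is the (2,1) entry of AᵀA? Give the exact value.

Row 2 ↔ basis x, column 1 ↔ basis 1, so (AᵀA)_{2,1} = Σᵢ x = (-4)·(1) + (-2)·(1) + (0)·(1) + (2)·(1) + (3)·(1) + (5)·(1) + (7)·(1) = 11.

11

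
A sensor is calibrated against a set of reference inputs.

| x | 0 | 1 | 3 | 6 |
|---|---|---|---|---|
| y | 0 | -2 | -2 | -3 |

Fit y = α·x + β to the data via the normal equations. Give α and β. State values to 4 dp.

α = -0.4048, β = -0.7381

Compute the Gram sums: Σx·x = 46, Σx = 10, Σ1 = 4.
For Aᵀy: Σx·y = -26, Σy = -7.
det = 46·4 − 10² = 84.
α = ((-26)·4 − 10·(-7))/84 = -17/42; β = (46·(-7) − 10·(-26))/84 = -31/42.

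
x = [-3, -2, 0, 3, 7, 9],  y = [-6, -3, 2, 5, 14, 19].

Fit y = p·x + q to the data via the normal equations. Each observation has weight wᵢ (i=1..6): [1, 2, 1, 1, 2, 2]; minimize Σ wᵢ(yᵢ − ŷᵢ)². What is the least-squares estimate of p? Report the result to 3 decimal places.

p = 1.977

With design matrix M, MᵀWM = [[286, 28]; [28, 9]] and MᵀWy = [583, 61]ᵀ.
Δ = 286·9 − 28² = 1790.
p = (583·9 − 28·61)/1790 = 3539/1790; q = (286·61 − 28·583)/1790 = 561/895.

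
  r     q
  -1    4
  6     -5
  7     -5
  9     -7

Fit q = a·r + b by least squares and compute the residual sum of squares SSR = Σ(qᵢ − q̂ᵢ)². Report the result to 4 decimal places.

SSR = 1.1366

Normal-equation sums: Σr·r = 167, Σr = 21, Σ1 = 4.
For Mᵀq: Σr·q = -132, Σq = -13.
Eliminating b: 4·(row 1) − 21·(row 2) gives 227·a = 4·(-132) − 21·(-13) = -255, so a = -255/227.
Then b = ((-13) − 21·(-255/227))/4 = 601/227.
Residuals: 52/227, -206/227, 49/227, 105/227; SSR = 258/227.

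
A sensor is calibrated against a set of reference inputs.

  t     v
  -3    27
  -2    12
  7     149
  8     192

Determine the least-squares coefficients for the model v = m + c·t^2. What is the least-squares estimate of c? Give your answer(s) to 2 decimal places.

Normal-equation sums: Σ1 = 4, Σt^2 = 126, Σt^2·t^2 = 6594.
Right-hand side: Σv = 380, Σt^2·v = 19880.
AᵀA·[m, c]ᵀ = Aᵀv becomes [[4, 126]; [126, 6594]]·[m, c]ᵀ = [380, 19880]ᵀ.
Determinant 4·6594 − 126² = 10500.
m = (380·6594 − 126·19880)/10500 = 2/25; c = (4·19880 − 126·380)/10500 = 226/75.

c = 3.01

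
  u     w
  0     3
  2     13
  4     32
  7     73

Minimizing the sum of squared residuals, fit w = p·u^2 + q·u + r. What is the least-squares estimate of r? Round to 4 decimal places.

r = 2.8398

From the data, Σu^2·u^2 = 2673, Σu^2·u = 415, Σu^2 = 69, Σu·u = 69, Σu = 13, Σ1 = 4.
And Σu^2·w = 4141, Σu·w = 665, Σw = 121.
Solving the 3×3 system (Gaussian elimination) gives p = 6203/6556, q = 22369/6556, r = 9309/3278.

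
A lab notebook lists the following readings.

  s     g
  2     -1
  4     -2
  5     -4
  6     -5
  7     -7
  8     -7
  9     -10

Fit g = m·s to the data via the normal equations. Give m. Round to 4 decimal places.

With design matrix M, MᵀM = [[275]] and Mᵀg = [-255]ᵀ.
Hence m = -255 / 275 ≈ -0.927273.

m = -0.9273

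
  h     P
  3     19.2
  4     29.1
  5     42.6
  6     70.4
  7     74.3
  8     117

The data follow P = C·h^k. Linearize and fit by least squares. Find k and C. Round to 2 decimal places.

Linearized form: ln P = k·ln h + ln C. From the 6 transformed points,
Σln h = 9.9115, Σ(ln h)² = 17.0401, Σln P = 23.4020, Σln h·ln P = 39.8659.
Equations: 17.0401·k + 9.9115·ln C = 39.8659;  9.9115·k + 6·ln C = 23.4020.
Δ = 17.0401·6 − (9.9115)² = 4.0036; k = (39.8659·6 − 9.9115·23.4020)/4.0036 = 1.81023, ln C = (17.0401·23.4020 − 9.9115·39.8659)/4.0036 = 0.91000, so C = exp(0.91000) = 2.48431.

k = 1.81, C = 2.48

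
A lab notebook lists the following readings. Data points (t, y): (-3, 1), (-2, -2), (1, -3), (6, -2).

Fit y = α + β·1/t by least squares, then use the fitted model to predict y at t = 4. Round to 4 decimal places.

Setting ∂/∂α … = 0 gives: 4·α + (1/3)·β = -6;  (1/3)·α + (25/18)·β = -8/3.
Δ = 4·(25/18) − (1/3)² = 49/9.
α = ((-6)·(25/18) − (1/3)·(-8/3))/(49/9) = -67/49; β = (4·(-8/3) − (1/3)·(-6))/(49/9) = -78/49.
At t = 4: ŷ = (-67/49)·(1) + (-78/49)·(1/4) = -173/98.

ŷ = -1.7653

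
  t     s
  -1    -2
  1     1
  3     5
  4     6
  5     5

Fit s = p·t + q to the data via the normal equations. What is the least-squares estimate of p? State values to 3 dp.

The normal system MᵀM·[p, q]ᵀ = Mᵀs is [[52, 12]; [12, 5]]·[p, q]ᵀ = [67, 15]ᵀ.
det = 52·5 − 12² = 116.
p = (67·5 − 12·15)/116 = 155/116; q = (52·15 − 12·67)/116 = -6/29.

p = 1.336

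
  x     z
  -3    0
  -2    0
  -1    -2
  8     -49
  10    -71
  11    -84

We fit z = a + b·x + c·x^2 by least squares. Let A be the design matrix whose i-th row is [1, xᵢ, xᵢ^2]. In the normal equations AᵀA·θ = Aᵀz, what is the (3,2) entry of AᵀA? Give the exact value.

2807

Row 3 ↔ basis x^2, column 2 ↔ basis x, so (AᵀA)_{3,2} = Σᵢ (x^2)·(x) = (9)·(-3) + (4)·(-2) + (1)·(-1) + (64)·(8) + (100)·(10) + (121)·(11) = 2807.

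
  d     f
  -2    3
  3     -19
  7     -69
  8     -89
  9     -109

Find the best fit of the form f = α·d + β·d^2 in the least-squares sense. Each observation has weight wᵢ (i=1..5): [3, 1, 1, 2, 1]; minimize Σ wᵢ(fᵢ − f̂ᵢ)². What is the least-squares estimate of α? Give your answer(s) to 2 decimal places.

α = -3.33

The normal equations are: 279·α + 2099·β = -2963;  2099·α + 17283·β = -23737.
(Σwᵢ·d·d = 279, Σwᵢ·d·d^2 = 2099, Σwᵢ·d^2·d^2 = 17283, Σwᵢ·d·f = -2963, Σwᵢ·d^2·f = -23737.)
Determinant 279·17283 − 2099² = 416156.
α = ((-2963)·17283 − 2099·(-23737))/416156 = -53291/16006; β = (279·(-23737) − 2099·(-2963))/416156 = -15511/16006.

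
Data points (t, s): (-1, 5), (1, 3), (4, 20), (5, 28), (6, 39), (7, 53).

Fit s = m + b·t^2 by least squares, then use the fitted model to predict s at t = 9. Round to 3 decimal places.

ŝ = 85.054

The normal system XᵀX·[m, b]ᵀ = Xᵀs is [[6, 128]; [128, 4580]]·[m, b]ᵀ = [148, 5029]ᵀ.
Eliminating b: 4580·(row 1) − 128·(row 2) gives 11096·m = 4580·148 − 128·5029 = 34128, so m = 4266/1387.
Then b = (5029 − 128·(4266/1387))/4580 = 5615/5548.
At t = 9: ŝ = (4266/1387)·(1) + (5615/5548)·(81) = 471879/5548.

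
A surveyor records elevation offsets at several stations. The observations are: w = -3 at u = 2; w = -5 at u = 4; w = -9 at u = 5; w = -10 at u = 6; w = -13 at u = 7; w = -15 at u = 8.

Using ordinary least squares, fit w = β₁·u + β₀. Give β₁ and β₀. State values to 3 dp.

β₁ = -2.086, β₀ = 1.957

XᵀX·[β₁, β₀]ᵀ = Xᵀw reads: 194·β₁ + 32·β₀ = -342;  32·β₁ + 6·β₀ = -55.
Eliminating β₀: 6·(row 1) − 32·(row 2) gives 140·β₁ = 6·(-342) − 32·(-55) = -292, so β₁ = -73/35.
Then β₀ = ((-55) − 32·(-73/35))/6 = 137/70.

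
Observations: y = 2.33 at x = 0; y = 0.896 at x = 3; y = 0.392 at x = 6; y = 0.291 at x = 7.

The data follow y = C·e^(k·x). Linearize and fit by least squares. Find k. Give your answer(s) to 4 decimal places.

Taking logs, ln y = k·x + ln C, so regress ln y on x.
Σx = 16.0000, Σ(x)² = 94.0000, Σln y = -1.4349, Σx·ln y = -14.5894.
Normal system: [[94.0000, 16.0000]; [16.0000, 4]]·[k, ln C]ᵀ = [-14.5894, -1.4349]ᵀ.
Solving (det = 120.0000): k = -0.29500, ln C = 0.82127.

k = -0.2950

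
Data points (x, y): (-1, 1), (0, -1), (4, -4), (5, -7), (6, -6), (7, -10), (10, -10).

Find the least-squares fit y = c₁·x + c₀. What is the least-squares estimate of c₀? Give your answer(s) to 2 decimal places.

Entries of MᵀM: Σx·x = 227, Σx = 31, Σ1 = 7.
And Σx·y = -258, Σy = -37.
Δ = 227·7 − 31² = 628.
c₁ = ((-258)·7 − 31·(-37))/628 = -659/628; c₀ = (227·(-37) − 31·(-258))/628 = -401/628.

c₀ = -0.64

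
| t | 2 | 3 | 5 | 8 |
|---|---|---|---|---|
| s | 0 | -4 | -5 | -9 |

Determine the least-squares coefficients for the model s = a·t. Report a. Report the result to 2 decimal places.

Compute the Gram sums: Σt·t = 102.
Right-hand side: Σt·s = -109.
AᵀA·[a]ᵀ = Aᵀs becomes [[102]]·[a]ᵀ = [-109]ᵀ.
a = (-109)/102 = -1.06863.

a = -1.07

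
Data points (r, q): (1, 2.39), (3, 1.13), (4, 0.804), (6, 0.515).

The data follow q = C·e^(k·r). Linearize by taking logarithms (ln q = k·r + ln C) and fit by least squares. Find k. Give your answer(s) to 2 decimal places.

k = -0.31

Let Y = ln q. Fitting Y = k·r + ln C by least squares:
Σr = 14.0000, Σ(r)² = 62.0000, Σln q = 0.1118, Σr·ln q = -3.6162.
Equations: 62.0000·k + 14.0000·ln C = -3.6162;  14.0000·k + 4·ln C = 0.1118.
Slope k = (n·Σr·ln q − Σr·Σln q)/(n·Σ(r)² − (Σr)²) = (4·-3.6162 − 14.0000·0.1118)/52.0000 = -0.30826; ln C = (Σln q − k·Σr)/n = 1.10685.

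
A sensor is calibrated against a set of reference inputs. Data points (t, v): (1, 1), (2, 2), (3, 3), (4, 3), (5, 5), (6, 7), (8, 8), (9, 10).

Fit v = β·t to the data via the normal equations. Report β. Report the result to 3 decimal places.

Entries of XᵀX: Σt·t = 236.
Moment sums: Σt·v = 247.
XᵀX·[β]ᵀ = Xᵀv becomes [[236]]·[β]ᵀ = [247]ᵀ.
Hence β = 247 / 236 ≈ 1.04661.

β = 1.047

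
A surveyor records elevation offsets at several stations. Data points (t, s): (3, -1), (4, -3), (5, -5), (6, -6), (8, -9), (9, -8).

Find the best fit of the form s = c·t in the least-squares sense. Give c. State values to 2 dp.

Compute the Gram sums: Σt·t = 231.
For Mᵀs: Σt·s = -220.
MᵀM·[c]ᵀ = Mᵀs becomes [[231]]·[c]ᵀ = [-220]ᵀ.
c = (-220)/231 = -0.952381.

c = -0.95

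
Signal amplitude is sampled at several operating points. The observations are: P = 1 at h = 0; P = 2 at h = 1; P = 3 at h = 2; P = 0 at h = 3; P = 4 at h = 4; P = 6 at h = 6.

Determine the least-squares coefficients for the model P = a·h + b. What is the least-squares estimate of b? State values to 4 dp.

XᵀX·[a, b]ᵀ = XᵀP reads: 66·a + 16·b = 60;  16·a + 6·b = 16.
Δ = 66·6 − 16² = 140.
a = (60·6 − 16·16)/140 = 26/35; b = (66·16 − 16·60)/140 = 24/35.

b = 0.6857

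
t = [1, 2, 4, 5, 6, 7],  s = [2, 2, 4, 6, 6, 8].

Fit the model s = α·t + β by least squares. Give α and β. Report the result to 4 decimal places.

α = 1.0186, β = 0.4224

With design matrix X, XᵀX = [[131, 25]; [25, 6]] and Xᵀs = [144, 28]ᵀ.
Determinant 131·6 − 25² = 161.
α = (144·6 − 25·28)/161 = 164/161; β = (131·28 − 25·144)/161 = 68/161.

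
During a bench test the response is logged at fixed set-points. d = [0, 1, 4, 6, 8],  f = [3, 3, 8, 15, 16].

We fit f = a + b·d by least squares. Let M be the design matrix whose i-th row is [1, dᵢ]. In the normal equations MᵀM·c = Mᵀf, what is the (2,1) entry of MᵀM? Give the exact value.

Row 2 ↔ basis d, column 1 ↔ basis 1, so (MᵀM)_{2,1} = Σᵢ d = (0)·(1) + (1)·(1) + (4)·(1) + (6)·(1) + (8)·(1) = 19.

19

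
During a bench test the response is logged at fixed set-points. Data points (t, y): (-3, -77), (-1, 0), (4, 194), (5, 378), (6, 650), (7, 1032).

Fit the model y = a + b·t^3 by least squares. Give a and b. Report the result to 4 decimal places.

a = 3.0615, b = 2.9981

With design matrix M, MᵀM = [[6, 720]; [720, 184756]] and Mᵀy = [2177, 556121]ᵀ.
Eliminating b: 184756·(row 1) − 720·(row 2) gives 590136·a = 184756·2177 − 720·556121 = 1806692, so a = 451673/147534.
Then b = (556121 − 720·(451673/147534))/184756 = 294881/98356.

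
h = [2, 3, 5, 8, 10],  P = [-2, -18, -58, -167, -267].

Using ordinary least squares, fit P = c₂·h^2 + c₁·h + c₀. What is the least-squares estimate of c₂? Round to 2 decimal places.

XᵀX·[c₂, c₁, c₀]ᵀ = XᵀP reads: 14818·c₂ + 1672·c₁ + 202·c₀ = -39008;  1672·c₂ + 202·c₁ + 28·c₀ = -4354;  202·c₂ + 28·c₁ + 5·c₀ = -512.
Solving the 3×3 system (Gaussian elimination) gives c₂ = -30184/10551, c₁ = 14077/10551, c₀ = 20060/3517.

c₂ = -2.86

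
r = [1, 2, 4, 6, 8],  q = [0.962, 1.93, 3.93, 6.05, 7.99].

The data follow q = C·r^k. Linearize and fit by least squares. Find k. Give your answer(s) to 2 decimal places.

Let Y = ln q. Fitting Y = k·ln r + ln C by least squares:
AᵀA = [[9.9367, 5.9506]; [5.9506, 5]], rhs = [9.8998, 5.8657]ᵀ  (here Σln r = 5.9506, Σ(ln r)² = 9.9367, Σln q = 5.8657, Σln r·ln q = 9.8998).
Solving (det = 14.2736): k = 1.02250, ln C = -0.04377.

k = 1.02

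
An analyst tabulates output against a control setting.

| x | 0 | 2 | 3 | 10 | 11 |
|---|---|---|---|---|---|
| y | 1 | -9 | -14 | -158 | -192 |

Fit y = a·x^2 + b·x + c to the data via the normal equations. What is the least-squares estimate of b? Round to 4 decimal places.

b = -0.5848

Forming AᵀA = [[24738, 2366, 234]; [2366, 234, 26]; [234, 26, 5]] and Aᵀy = [-39194, -3752, -372]ᵀ gives AᵀA·[a, b, c]ᵀ = Aᵀy.
Solving the 3×3 system (Gaussian elimination) gives a = -6107/3988, b = -30319/51844, c = 307/997.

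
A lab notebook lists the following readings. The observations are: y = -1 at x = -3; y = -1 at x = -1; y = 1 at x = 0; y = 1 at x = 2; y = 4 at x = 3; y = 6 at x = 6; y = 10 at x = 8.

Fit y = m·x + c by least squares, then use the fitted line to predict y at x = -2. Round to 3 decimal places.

ŷ = -1.299

The normal system MᵀM·[m, c]ᵀ = Mᵀy is [[123, 15]; [15, 7]]·[m, c]ᵀ = [134, 20]ᵀ.
Eliminating c: 7·(row 1) − 15·(row 2) gives 636·m = 7·134 − 15·20 = 638, so m = 319/318.
Then c = (20 − 15·(319/318))/7 = 75/106.
At x = -2: ŷ = (319/318)·(-2) + (75/106)·(1) = -413/318.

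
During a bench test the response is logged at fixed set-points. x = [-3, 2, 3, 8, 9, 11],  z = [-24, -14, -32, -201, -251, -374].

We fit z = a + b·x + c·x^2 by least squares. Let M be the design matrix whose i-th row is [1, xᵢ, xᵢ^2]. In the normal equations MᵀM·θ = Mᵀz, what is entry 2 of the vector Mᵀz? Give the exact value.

-8033

Entry 2 ↔ basis x, so (Mᵀz)_{2} = Σᵢ (x)·zᵢ = (-3)·(-24) + (2)·(-14) + (3)·(-32) + (8)·(-201) + (9)·(-251) + (11)·(-374) = -8033.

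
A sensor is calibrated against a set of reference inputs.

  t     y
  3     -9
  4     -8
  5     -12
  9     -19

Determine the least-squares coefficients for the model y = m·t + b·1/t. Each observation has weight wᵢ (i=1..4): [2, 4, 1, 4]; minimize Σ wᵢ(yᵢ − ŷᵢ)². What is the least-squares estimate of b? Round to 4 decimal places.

b = -4.3118

Compute the Gram sums: Σwᵢ·t·t = 431, Σwᵢ·t·1/t = 11, Σwᵢ·1/t·1/t = 4549/8100.
Right-hand side: Σwᵢ·t·y = -926, Σwᵢ·1/t·y = -1118/45.
Determinant 431·(4549/8100) − 11² = 980519/8100.
m = ((-926)·(4549/8100) − 11·(-1118/45))/(980519/8100) = -1998734/980519; b = (431·(-1118/45) − 11·(-926))/(980519/8100) = -4227840/980519.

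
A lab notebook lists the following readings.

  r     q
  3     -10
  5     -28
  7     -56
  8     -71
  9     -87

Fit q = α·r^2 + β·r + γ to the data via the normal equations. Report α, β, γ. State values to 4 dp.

α = -0.8054, β = -3.3300, γ = 7.6397

Compute the Gram sums: Σr^2·r^2 = 13764, Σr^2·r = 1736, Σr^2 = 228, Σr·r = 228, Σr = 32, Σ1 = 5.
And Σr^2·q = -15125, Σr·q = -1913, Σq = -252.
MᵀM·[α, β, γ]ᵀ = Mᵀq becomes [[13764, 1736, 228]; [1736, 228, 32]; [228, 32, 5]]·[α, β, γ]ᵀ = [-15125, -1913, -252]ᵀ.
Row-reducing yields α = -1511/1876, β = -6247/1876, γ = 3583/469.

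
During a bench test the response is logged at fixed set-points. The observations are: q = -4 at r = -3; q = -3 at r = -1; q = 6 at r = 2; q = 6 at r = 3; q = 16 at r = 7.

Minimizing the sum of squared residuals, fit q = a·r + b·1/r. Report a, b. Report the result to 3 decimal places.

a = 2.137, b = 0.625

AᵀA·[a, b]ᵀ = Aᵀq reads: 72·a + 5·b = 157;  5·a + (2633/1764)·b = 244/21.
Eliminating b: (2633/1764)·(row 1) − 5·(row 2) gives (4041/49)·a = (2633/1764)·157 − 5·(244/21) = 310901/1764, so a = 310901/145476.
Then b = ((244/21) − 5·(310901/145476))/(2633/1764) = 2527/4041.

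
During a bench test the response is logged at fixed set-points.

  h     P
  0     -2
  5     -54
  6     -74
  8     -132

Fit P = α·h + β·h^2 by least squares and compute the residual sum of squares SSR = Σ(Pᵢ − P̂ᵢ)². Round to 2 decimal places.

SSR = 6.84

Setting ∂/∂α … = 0 gives: 125·α + 853·β = -1770;  853·α + 6017·β = -12462.
(Σh·h = 125, Σh·h^2 = 853, Σh^2·h^2 = 6017, Σh·P = -1770, Σh^2·P = -12462.)
Δ = 125·6017 − 853² = 24516.
α = ((-1770)·6017 − 853·(-12462))/24516 = -1667/2043; β = (125·(-12462) − 853·(-1770))/24516 = -3995/2043.
Residuals: -2, -704/681, 880/681, -220/681; SSR = 4660/681.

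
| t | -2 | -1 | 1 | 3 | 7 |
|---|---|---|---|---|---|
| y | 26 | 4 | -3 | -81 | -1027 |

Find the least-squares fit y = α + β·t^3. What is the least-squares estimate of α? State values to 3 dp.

Sums needed: Σ1 = 5, Σt^3 = 362, Σt^3·t^3 = 118444.
And Σy = -1081, Σt^3·y = -354663.
AᵀA·[α, β]ᵀ = Aᵀy becomes [[5, 362]; [362, 118444]]·[α, β]ᵀ = [-1081, -354663]ᵀ.
Determinant 5·118444 − 362² = 461176.
α = ((-1081)·118444 − 362·(-354663))/461176 = 175021/230588; β = (5·(-354663) − 362·(-1081))/461176 = -1381993/461176.

α = 0.759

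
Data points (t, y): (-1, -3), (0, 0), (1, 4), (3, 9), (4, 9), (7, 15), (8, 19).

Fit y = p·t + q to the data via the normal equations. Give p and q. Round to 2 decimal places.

Sums needed: Σt·t = 140, Σt = 22, Σ1 = 7.
And Σt·y = 327, Σy = 53.
MᵀM·[p, q]ᵀ = Mᵀy becomes [[140, 22]; [22, 7]]·[p, q]ᵀ = [327, 53]ᵀ.
det = 140·7 − 22² = 496.
p = (327·7 − 22·53)/496 = 1123/496; q = (140·53 − 22·327)/496 = 113/248.

p = 2.26, q = 0.46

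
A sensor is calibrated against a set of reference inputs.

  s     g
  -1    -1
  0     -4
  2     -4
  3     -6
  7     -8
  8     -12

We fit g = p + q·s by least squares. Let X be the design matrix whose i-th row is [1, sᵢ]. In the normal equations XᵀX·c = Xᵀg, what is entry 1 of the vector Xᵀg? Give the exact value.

-35

Entry 1 ↔ basis 1, so (Xᵀg)_{1} = Σᵢ gᵢ = (1)·(-1) + (1)·(-4) + (1)·(-4) + (1)·(-6) + (1)·(-8) + (1)·(-12) = -35.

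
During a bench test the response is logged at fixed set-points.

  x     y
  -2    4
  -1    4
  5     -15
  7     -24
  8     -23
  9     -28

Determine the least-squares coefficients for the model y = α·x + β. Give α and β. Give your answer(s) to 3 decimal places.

AᵀA·[α, β]ᵀ = Aᵀy reads: 224·α + 26·β = -691;  26·α + 6·β = -82.
(Σx·x = 224, Σx = 26, Σ1 = 6, Σx·y = -691, Σy = -82.)
det = 224·6 − 26² = 668.
α = ((-691)·6 − 26·(-82))/668 = -1007/334; β = (224·(-82) − 26·(-691))/668 = -201/334.

α = -3.015, β = -0.602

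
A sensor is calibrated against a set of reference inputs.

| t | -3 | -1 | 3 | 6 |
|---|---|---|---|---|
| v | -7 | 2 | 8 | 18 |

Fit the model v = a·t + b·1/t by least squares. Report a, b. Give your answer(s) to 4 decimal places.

Normal-equation sums: Σt·t = 55, Σt·1/t = 4, Σ1/t·1/t = 5/4.
Right-hand side: Σt·v = 151, Σ1/t·v = 6.
So MᵀM·[a, b]ᵀ = Mᵀv: [[55, 4]; [4, 5/4]]·[a, b]ᵀ = [151, 6]ᵀ.
Eliminating b: (5/4)·(row 1) − 4·(row 2) gives (211/4)·a = (5/4)·151 − 4·6 = 659/4, so a = 659/211.
Then b = (6 − 4·(659/211))/(5/4) = -1096/211.

a = 3.1232, b = -5.1943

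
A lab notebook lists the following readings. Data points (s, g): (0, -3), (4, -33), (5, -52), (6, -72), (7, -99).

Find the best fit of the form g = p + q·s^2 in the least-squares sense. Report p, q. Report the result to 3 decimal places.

The normal equations are: 5·p + 126·q = -259;  126·p + 4578·q = -9271.
Determinant 5·4578 − 126² = 7014.
p = ((-259)·4578 − 126·(-9271))/7014 = -418/167; q = (5·(-9271) − 126·(-259))/7014 = -13721/7014.

p = -2.503, q = -1.956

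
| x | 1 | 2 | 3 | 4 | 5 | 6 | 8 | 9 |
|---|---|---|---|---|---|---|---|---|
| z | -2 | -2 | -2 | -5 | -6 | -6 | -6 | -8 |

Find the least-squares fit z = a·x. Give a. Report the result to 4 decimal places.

AᵀA·[a]ᵀ = Aᵀz reads: 236·a = -218.
a = (-218)/236 = -0.923729.

a = -0.9237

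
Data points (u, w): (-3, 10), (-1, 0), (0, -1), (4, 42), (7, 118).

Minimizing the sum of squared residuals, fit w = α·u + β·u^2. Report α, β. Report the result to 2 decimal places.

α = 2.59, β = 2.03

Entries of XᵀX: Σu·u = 75, Σu·u^2 = 379, Σu^2·u^2 = 2739.
For Xᵀw: Σu·w = 964, Σu^2·w = 6544.
Normal equations: [[75, 379]; [379, 2739]]·[α, β]ᵀ = [964, 6544]ᵀ.
Eliminating β: 2739·(row 1) − 379·(row 2) gives 61784·α = 2739·964 − 379·6544 = 160220, so α = 40055/15446.
Then β = (6544 − 379·(40055/15446))/2739 = 31361/15446.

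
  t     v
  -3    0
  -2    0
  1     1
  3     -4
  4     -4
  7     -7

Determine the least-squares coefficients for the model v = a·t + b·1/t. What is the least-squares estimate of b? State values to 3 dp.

b = 2.486

From the data, Σt·t = 88, Σt·1/t = 6, Σ1/t·1/t = 10973/7056.
For Aᵀv: Σt·v = -76, Σ1/t·v = -7/3.
Δ = 88·(10973/7056) − 6² = 88951/882.
a = ((-76)·(10973/7056) − 6·(-7/3))/(88951/882) = -183791/177902; b = (88·(-7/3) − 6·(-76))/(88951/882) = 221088/88951.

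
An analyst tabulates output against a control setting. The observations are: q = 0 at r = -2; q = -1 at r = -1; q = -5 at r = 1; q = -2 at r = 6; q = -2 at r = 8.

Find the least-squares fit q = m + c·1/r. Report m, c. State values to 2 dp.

The normal equations are: 5·m + (-5/24)·c = -10;  (-5/24)·m + (1321/576)·c = -55/12.
(Σ1 = 5, Σ1/r = -5/24, Σ1/r·1/r = 1321/576, Σq = -10, Σ1/r·q = -55/12.)
det = 5·(1321/576) − (-5/24)² = 1645/144.
m = ((-10)·(1321/576) − (-5/24)·(-55/12))/(1645/144) = -688/329; c = (5·(-55/12) − (-5/24)·(-10))/(1645/144) = -720/329.

m = -2.09, c = -2.19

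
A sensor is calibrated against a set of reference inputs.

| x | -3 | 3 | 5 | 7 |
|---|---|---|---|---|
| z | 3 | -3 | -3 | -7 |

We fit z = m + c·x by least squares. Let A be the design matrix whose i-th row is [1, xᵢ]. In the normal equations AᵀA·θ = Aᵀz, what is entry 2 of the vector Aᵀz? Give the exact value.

Entry 2 ↔ basis x, so (Aᵀz)_{2} = Σᵢ (x)·zᵢ = (-3)·(3) + (3)·(-3) + (5)·(-3) + (7)·(-7) = -82.

-82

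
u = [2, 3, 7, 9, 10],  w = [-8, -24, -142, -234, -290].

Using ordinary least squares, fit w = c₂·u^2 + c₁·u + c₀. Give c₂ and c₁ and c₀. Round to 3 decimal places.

The normal system AᵀA·[c₂, c₁, c₀]ᵀ = Aᵀw is [[19059, 2107, 243]; [2107, 243, 31]; [243, 31, 5]]·[c₂, c₁, c₀]ᵀ = [-55160, -6088, -698]ᵀ.
Inverting the 3×3 Gram matrix, [c₂, c₁, c₀]ᵀ = [-13691/4862, -6673/4862, 14010/2431]ᵀ.

c₂ = -2.816, c₁ = -1.372, c₀ = 5.763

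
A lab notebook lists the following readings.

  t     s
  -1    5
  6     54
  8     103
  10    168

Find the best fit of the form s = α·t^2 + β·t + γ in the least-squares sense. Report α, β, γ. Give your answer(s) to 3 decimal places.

α = 1.956, β = -2.792, γ = 0.257

Setting ∂/∂α … = 0 gives: 15393·α + 1727·β + 201·γ = 25341;  1727·α + 201·β + 23·γ = 2823;  201·α + 23·β + 4·γ = 330.
Solving the 3×3 system (Gaussian elimination) gives α = 14691/7510, β = -104853/37550, γ = 4833/18775.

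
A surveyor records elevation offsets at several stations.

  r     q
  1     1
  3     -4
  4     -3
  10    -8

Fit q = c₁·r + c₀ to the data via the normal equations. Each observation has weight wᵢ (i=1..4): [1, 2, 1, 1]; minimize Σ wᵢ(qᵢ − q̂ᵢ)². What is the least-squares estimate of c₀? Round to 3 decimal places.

From the data, Σwᵢ·r·r = 135, Σwᵢ·r = 21, Σwᵢ·1 = 5.
Moment sums: Σwᵢ·r·q = -115, Σwᵢ·q = -18.
AᵀWA·[c₁, c₀]ᵀ = AᵀWq becomes [[135, 21]; [21, 5]]·[c₁, c₀]ᵀ = [-115, -18]ᵀ.
Δ = 135·5 − 21² = 234.
c₁ = ((-115)·5 − 21·(-18))/234 = -197/234; c₀ = (135·(-18) − 21·(-115))/234 = -5/78.

c₀ = -0.064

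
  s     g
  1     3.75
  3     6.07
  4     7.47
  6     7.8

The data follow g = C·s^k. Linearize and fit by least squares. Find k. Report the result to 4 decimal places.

Linearized form: ln g = k·ln s + ln C. From the 4 transformed points,
Σln s = 4.2767, Σ(ln s)² = 6.3392, Σln g = 7.1901, Σln s·ln g = 8.4494.
Equations: 6.3392·k + 4.2767·ln C = 8.4494;  4.2767·k + 4·ln C = 7.1901.
Slope k = (n·Σln s·ln g − Σln s·Σln g)/(n·Σ(ln s)² − (Σln s)²) = (4·8.4494 − 4.2767·7.1901)/7.0668 = 0.43127; ln C = (Σln g − k·Σln s)/n = 1.33643.

k = 0.4313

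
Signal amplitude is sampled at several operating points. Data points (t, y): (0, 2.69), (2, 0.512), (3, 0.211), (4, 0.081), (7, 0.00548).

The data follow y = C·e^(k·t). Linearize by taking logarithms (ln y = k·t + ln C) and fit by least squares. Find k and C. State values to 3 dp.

k = -0.890, C = 2.876

Let Y = ln y. Fitting Y = k·t + ln C by least squares:
Σt = 16.0000, Σ(t)² = 78.0000, Σln y = -8.9557, Σt·ln y = -52.5063.
Normal system: [[78.0000, 16.0000]; [16.0000, 5]]·[k, ln C]ᵀ = [-52.5063, -8.9557]ᵀ.
Δ = 78.0000·5 − (16.0000)² = 134.0000; k = (-52.5063·5 − 16.0000·-8.9557)/134.0000 = -0.88985, ln C = (78.0000·-8.9557 − 16.0000·-52.5063)/134.0000 = 1.05637, so C = exp(1.05637) = 2.87591.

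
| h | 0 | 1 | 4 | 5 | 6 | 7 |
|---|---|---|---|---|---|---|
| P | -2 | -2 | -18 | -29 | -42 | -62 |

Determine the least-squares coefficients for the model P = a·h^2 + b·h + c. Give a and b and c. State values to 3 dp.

a = -1.536, b = 2.363, c = -2.387

Sums needed: Σh^2·h^2 = 4579, Σh^2·h = 749, Σh^2 = 127, Σh·h = 127, Σh = 23, Σ1 = 6.
For MᵀP: Σh^2·P = -5565, Σh·P = -905, ΣP = -155.
MᵀM·[a, b, c]ᵀ = MᵀP becomes [[4579, 749, 127]; [749, 127, 23]; [127, 23, 6]]·[a, b, c]ᵀ = [-5565, -905, -155]ᵀ.
Inverting the 3×3 Gram matrix, [a, b, c]ᵀ = [-21635/14088, 33295/14088, -5605/2348]ᵀ.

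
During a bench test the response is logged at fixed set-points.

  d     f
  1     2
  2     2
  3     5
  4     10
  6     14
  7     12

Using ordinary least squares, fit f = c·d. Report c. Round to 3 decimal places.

c = 1.991

Entries of XᵀX: Σd·d = 115.
And Σd·f = 229.
So XᵀX·[c]ᵀ = Xᵀf: [[115]]·[c]ᵀ = [229]ᵀ.
c = 229/115 = 1.9913.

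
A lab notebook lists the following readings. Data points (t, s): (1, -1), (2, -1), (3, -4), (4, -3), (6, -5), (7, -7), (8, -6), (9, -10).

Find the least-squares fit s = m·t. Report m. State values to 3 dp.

m = -0.938

From the data, Σt·t = 260.
Right-hand side: Σt·s = -244.
Hence m = -244 / 260 ≈ -0.938462.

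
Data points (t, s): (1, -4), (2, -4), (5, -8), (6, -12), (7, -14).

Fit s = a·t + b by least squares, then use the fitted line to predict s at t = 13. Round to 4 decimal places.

ŝ = -23.3731

Normal-equation sums: Σt·t = 115, Σt = 21, Σ1 = 5.
Right-hand side: Σt·s = -222, Σs = -42.
AᵀA·[a, b]ᵀ = Aᵀs becomes [[115, 21]; [21, 5]]·[a, b]ᵀ = [-222, -42]ᵀ.
det = 115·5 − 21² = 134.
a = ((-222)·5 − 21·(-42))/134 = -114/67; b = (115·(-42) − 21·(-222))/134 = -84/67.
At t = 13: ŝ = (-114/67)·(13) + (-84/67)·(1) = -1566/67.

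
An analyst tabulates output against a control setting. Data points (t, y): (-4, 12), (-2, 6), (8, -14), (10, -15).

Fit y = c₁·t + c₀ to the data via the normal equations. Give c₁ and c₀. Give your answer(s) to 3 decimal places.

Sums needed: Σt·t = 184, Σt = 12, Σ1 = 4.
Right-hand side: Σt·y = -322, Σy = -11.
So AᵀA·[c₁, c₀]ᵀ = Aᵀy: [[184, 12]; [12, 4]]·[c₁, c₀]ᵀ = [-322, -11]ᵀ.
Eliminating c₀: 4·(row 1) − 12·(row 2) gives 592·c₁ = 4·(-322) − 12·(-11) = -1156, so c₁ = -289/148.
Then c₀ = ((-11) − 12·(-289/148))/4 = 115/37.

c₁ = -1.953, c₀ = 3.108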